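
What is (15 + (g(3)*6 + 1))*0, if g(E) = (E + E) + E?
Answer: 0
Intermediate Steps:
g(E) = 3*E (g(E) = 2*E + E = 3*E)
(15 + (g(3)*6 + 1))*0 = (15 + ((3*3)*6 + 1))*0 = (15 + (9*6 + 1))*0 = (15 + (54 + 1))*0 = (15 + 55)*0 = 70*0 = 0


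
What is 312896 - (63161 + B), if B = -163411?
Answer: 413146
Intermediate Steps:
312896 - (63161 + B) = 312896 - (63161 - 163411) = 312896 - 1*(-100250) = 312896 + 100250 = 413146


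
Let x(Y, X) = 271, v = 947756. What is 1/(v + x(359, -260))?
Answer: 1/948027 ≈ 1.0548e-6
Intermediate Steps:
1/(v + x(359, -260)) = 1/(947756 + 271) = 1/948027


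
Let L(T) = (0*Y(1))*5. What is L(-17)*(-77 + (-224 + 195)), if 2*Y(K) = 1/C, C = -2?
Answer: 0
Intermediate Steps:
Y(K) = -1/4 (Y(K) = (1/2)/(-2) = (1/2)*(-1/2) = -1/4)
L(T) = 0 (L(T) = (0*(-1/4))*5 = 0*5 = 0)
L(-17)*(-77 + (-224 + 195)) = 0*(-77 + (-224 + 195)) = 0*(-77 - 29) = 0*(-106) = 0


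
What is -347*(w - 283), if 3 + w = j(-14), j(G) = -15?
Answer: 104447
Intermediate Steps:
w = -18 (w = -3 - 15 = -18)
-347*(w - 283) = -347*(-18 - 283) = -347*(-301) = 104447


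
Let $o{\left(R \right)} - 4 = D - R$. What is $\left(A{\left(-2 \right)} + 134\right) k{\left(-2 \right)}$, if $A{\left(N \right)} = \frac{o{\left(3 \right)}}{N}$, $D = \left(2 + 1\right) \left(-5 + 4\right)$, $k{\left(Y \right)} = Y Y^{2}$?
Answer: $-1080$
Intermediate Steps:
$k{\left(Y \right)} = Y^{3}$
$D = -3$ ($D = 3 \left(-1\right) = -3$)
$o{\left(R \right)} = 1 - R$ ($o{\left(R \right)} = 4 - \left(3 + R\right) = 1 - R$)
$A{\left(N \right)} = - \frac{2}{N}$ ($A{\left(N \right)} = \frac{1 - 3}{N} = - \frac{2}{N}$)
$\left(A{\left(-2 \right)} + 134\right) k{\left(-2 \right)} = \left(- \frac{2}{-2} + 134\right) \left(-2\right)^{3} = \left(\left(-2\right) \left(- \frac{1}{2}\right) + 134\right) \left(-8\right) = \left(1 + 134\right) \left(-8\right) = 135 \left(-8\right) = -1080$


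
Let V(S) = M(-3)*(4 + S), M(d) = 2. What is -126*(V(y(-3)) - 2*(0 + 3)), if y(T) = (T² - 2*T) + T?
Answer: -3276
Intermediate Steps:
y(T) = T² - T
V(S) = 8 + 2*S (V(S) = 2*(4 + S) = 8 + 2*S)
-126*(V(y(-3)) - 2*(0 + 3)) = -126*((8 + 2*(-3*(-1 - 3))) - 2*(0 + 3)) = -126*((8 + 2*(-3*(-4))) - 2*3) = -126*((8 + 2*12) - 6) = -126*((8 + 24) - 6) = -126*(32 - 6) = -126*26 = -3276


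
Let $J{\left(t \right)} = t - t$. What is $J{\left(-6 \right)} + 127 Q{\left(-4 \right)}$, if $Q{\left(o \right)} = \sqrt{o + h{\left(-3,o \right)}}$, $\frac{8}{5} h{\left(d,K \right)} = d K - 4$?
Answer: $127$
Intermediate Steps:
$J{\left(t \right)} = 0$
$h{\left(d,K \right)} = - \frac{5}{2} + \frac{5 K d}{8}$ ($h{\left(d,K \right)} = \frac{5 \left(d K - 4\right)}{8} = \frac{5 \left(K d - 4\right)}{8} = \frac{5 \left(-4 + K d\right)}{8} = - \frac{5}{2} + \frac{5 K d}{8}$)
$Q{\left(o \right)} = \sqrt{- \frac{5}{2} - \frac{7 o}{8}}$ ($Q{\left(o \right)} = \sqrt{o + \left(- \frac{5}{2} + \frac{5}{8} o \left(-3\right)\right)} = \sqrt{o - \left(\frac{5}{2} + \frac{15 o}{8}\right)} = \sqrt{- \frac{5}{2} - \frac{7 o}{8}}$)
$J{\left(-6 \right)} + 127 Q{\left(-4 \right)} = 0 + 127 \frac{\sqrt{-40 - -56}}{4} = 0 + 127 \frac{\sqrt{-40 + 56}}{4} = 0 + 127 \frac{\sqrt{16}}{4} = 0 + 127 \cdot \frac{1}{4} \cdot 4 = 0 + 127 \cdot 1 = 0 + 127 = 127$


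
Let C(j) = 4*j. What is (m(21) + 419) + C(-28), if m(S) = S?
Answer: 328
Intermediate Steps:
(m(21) + 419) + C(-28) = (21 + 419) + 4*(-28) = 440 - 112 = 328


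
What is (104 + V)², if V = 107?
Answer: 44521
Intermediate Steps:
(104 + V)² = (104 + 107)² = 211² = 44521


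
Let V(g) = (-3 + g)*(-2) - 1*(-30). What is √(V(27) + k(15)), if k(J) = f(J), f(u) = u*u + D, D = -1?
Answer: √206 ≈ 14.353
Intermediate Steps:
f(u) = -1 + u² (f(u) = u*u - 1 = u² - 1 = -1 + u²)
k(J) = -1 + J²
V(g) = 36 - 2*g (V(g) = (6 - 2*g) + 30 = 36 - 2*g)
√(V(27) + k(15)) = √((36 - 2*27) + (-1 + 15²)) = √((36 - 54) + (-1 + 225)) = √(-18 + 224) = √206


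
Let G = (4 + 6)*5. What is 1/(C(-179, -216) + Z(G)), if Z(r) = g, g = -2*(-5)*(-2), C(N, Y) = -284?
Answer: -1/304 ≈ -0.0032895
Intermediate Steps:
G = 50 (G = 10*5 = 50)
g = -20 (g = 10*(-2) = -20)
Z(r) = -20
1/(C(-179, -216) + Z(G)) = 1/(-284 - 20) = 1/(-304) = -1/304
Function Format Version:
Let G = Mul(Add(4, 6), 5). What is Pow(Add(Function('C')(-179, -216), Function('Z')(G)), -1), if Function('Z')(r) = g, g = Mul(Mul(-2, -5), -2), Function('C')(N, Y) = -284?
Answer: Rational(-1, 304) ≈ -0.0032895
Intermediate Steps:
G = 50 (G = Mul(10, 5) = 50)
g = -20 (g = Mul(10, -2) = -20)
Function('Z')(r) = -20
Pow(Add(Function('C')(-179, -216), Function('Z')(G)), -1) = Pow(Add(-284, -20), -1) = Pow(-304, -1) = Rational(-1, 304)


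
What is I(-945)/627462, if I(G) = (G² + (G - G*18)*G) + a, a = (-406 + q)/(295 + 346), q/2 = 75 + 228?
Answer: -4579432100/201101571 ≈ -22.772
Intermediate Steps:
q = 606 (q = 2*(75 + 228) = 2*303 = 606)
a = 200/641 (a = (-406 + 606)/(295 + 346) = 200/641 ≈ 0.31201)
I(G) = 200/641 - 16*G² (I(G) = (G² + (G - G*18)*G) + 200/641 = (G² + (G - 18*G)*G) + 200/641 = (G² + (-17*G)*G) + 200/641 = (G² - 17*G²) + 200/641 = -16*G² + 200/641 = 200/641 - 16*G²)
I(-945)/627462 = (200/641 - 16*(-945)²)/627462 = (200/641 - 16*893025)*(1/627462) = (200/641 - 14288400)*(1/627462) = -9158864200/641*1/627462 = -4579432100/201101571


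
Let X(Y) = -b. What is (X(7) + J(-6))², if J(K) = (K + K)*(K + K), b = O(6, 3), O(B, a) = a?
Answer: 19881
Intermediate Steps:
b = 3
J(K) = 4*K² (J(K) = (2*K)*(2*K) = 4*K²)
X(Y) = -3 (X(Y) = -1*3 = -3)
(X(7) + J(-6))² = (-3 + 4*(-6)²)² = (-3 + 4*36)² = (-3 + 144)² = 141² = 19881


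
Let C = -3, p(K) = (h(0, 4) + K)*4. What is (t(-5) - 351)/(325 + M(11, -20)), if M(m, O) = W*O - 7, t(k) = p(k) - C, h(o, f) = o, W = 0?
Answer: -184/159 ≈ -1.1572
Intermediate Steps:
p(K) = 4*K (p(K) = (0 + K)*4 = K*4 = 4*K)
t(k) = 3 + 4*k (t(k) = 4*k - 1*(-3) = 4*k + 3 = 3 + 4*k)
M(m, O) = -7 (M(m, O) = 0*O - 7 = 0 - 7 = -7)
(t(-5) - 351)/(325 + M(11, -20)) = ((3 + 4*(-5)) - 351)/(325 - 7) = ((3 - 20) - 351)/318 = (-17 - 351)*(1/318) = -368*1/318 = -184/159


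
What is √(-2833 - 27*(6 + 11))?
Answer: 2*I*√823 ≈ 57.376*I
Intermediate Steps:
√(-2833 - 27*(6 + 11)) = √(-2833 - 27*17) = √(-2833 - 459) = √(-3292) = 2*I*√823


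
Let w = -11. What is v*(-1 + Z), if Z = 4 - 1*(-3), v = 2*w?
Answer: -132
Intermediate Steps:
v = -22 (v = 2*(-11) = -22)
Z = 7 (Z = 4 + 3 = 7)
v*(-1 + Z) = -22*(-1 + 7) = -22*6 = -132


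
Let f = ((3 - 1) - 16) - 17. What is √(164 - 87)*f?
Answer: -31*√77 ≈ -272.02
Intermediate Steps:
f = -31 (f = (2 - 16) - 17 = -14 - 17 = -31)
√(164 - 87)*f = √(164 - 87)*(-31) = √77*(-31) = -31*√77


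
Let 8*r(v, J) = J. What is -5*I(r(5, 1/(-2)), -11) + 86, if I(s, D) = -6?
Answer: 116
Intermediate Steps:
r(v, J) = J/8
-5*I(r(5, 1/(-2)), -11) + 86 = -5*(-6) + 86 = 30 + 86 = 116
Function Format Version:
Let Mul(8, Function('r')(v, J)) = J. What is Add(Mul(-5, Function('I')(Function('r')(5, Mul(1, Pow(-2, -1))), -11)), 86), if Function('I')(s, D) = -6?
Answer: 116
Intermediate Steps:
Function('r')(v, J) = Mul(Rational(1, 8), J)
Add(Mul(-5, Function('I')(Function('r')(5, Mul(1, Pow(-2, -1))), -11)), 86) = Add(Mul(-5, -6), 86) = Add(30, 86) = 116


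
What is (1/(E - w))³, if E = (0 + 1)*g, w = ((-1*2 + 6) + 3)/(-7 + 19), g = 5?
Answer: 1728/148877 ≈ 0.011607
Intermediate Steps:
w = 7/12 (w = ((-2 + 6) + 3)/12 = (4 + 3)*(1/12) = 7*(1/12) = 7/12 ≈ 0.58333)
E = 5 (E = (0 + 1)*5 = 1*5 = 5)
(1/(E - w))³ = (1/(5 - 1*7/12))³ = (1/(5 - 7/12))³ = (1/(53/12))³ = (12/53)³ = 1728/148877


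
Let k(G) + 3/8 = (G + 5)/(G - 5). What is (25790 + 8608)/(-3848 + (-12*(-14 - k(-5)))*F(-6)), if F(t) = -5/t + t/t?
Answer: -15288/1577 ≈ -9.6944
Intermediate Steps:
k(G) = -3/8 + (5 + G)/(-5 + G) (k(G) = -3/8 + (G + 5)/(G - 5) = -3/8 + (5 + G)/(-5 + G))
F(t) = 1 - 5/t (F(t) = -5/t + 1 = 1 - 5/t)
(25790 + 8608)/(-3848 + (-12*(-14 - k(-5)))*F(-6)) = (25790 + 8608)/(-3848 + (-12*(-14 - 5*(11 - 5)/(8*(-5 - 5))))*((-5 - 6)/(-6))) = 34398/(-3848 + (-12*(-14 - 5*6/(8*(-10))))*(-⅙*(-11))) = 34398/(-3848 - 12*(-14 - 5*(-1)*6/(8*10))*(11/6)) = 34398/(-3848 - 12*(-14 - 1*(-3/8))*(11/6)) = 34398/(-3848 - 12*(-14 + 3/8)*(11/6)) = 34398/(-3848 - 12*(-109/8)*(11/6)) = 34398/(-3848 + (327/2)*(11/6)) = 34398/(-3848 + 1199/4) = 34398/(-14193/4) = 34398*(-4/14193) = -15288/1577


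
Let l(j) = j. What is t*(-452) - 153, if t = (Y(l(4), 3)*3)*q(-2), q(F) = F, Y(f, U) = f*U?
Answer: 32391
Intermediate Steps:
Y(f, U) = U*f
t = -72 (t = ((3*4)*3)*(-2) = (12*3)*(-2) = 36*(-2) = -72)
t*(-452) - 153 = -72*(-452) - 153 = 32544 - 153 = 32391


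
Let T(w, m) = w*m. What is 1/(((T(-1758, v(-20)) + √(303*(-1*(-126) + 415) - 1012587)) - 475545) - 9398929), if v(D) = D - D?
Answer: -4937237/48752618812670 - 3*I*√23574/48752618812670 ≈ -1.0127e-7 - 9.448e-12*I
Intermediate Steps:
v(D) = 0
T(w, m) = m*w
1/(((T(-1758, v(-20)) + √(303*(-1*(-126) + 415) - 1012587)) - 475545) - 9398929) = 1/(((0*(-1758) + √(303*(-1*(-126) + 415) - 1012587)) - 475545) - 9398929) = 1/(((0 + √(303*(126 + 415) - 1012587)) - 475545) - 9398929) = 1/(((0 + √(303*541 - 1012587)) - 475545) - 9398929) = 1/(((0 + √(163923 - 1012587)) - 475545) - 9398929) = 1/(((0 + √(-848664)) - 475545) - 9398929) = 1/(((0 + 6*I*√23574) - 475545) - 9398929) = 1/((6*I*√23574 - 475545) - 9398929) = 1/((-475545 + 6*I*√23574) - 9398929) = 1/(-9874474 + 6*I*√23574)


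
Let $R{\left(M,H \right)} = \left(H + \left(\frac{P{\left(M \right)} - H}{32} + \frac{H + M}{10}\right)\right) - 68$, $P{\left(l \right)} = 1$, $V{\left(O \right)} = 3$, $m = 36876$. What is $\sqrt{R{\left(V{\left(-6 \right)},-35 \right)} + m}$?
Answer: $\frac{\sqrt{14708370}}{20} \approx 191.76$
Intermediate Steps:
$R{\left(M,H \right)} = - \frac{2175}{32} + \frac{M}{10} + \frac{171 H}{160}$ ($R{\left(M,H \right)} = \left(H + \left(\frac{1 - H}{32} + \frac{H + M}{10}\right)\right) - 68 = \left(H + \left(\left(1 - H\right) \frac{1}{32} + \left(H + M\right) \frac{1}{10}\right)\right) - 68 = \left(H - \left(- \frac{1}{32} - \frac{11 H}{160} - \frac{M}{10}\right)\right) - 68 = \left(H + \left(\frac{1}{32} + \frac{M}{10} + \frac{11 H}{160}\right)\right) - 68 = \left(\frac{1}{32} + \frac{M}{10} + \frac{171 H}{160}\right) - 68 = - \frac{2175}{32} + \frac{M}{10} + \frac{171 H}{160}$)
$\sqrt{R{\left(V{\left(-6 \right)},-35 \right)} + m} = \sqrt{\left(- \frac{2175}{32} + \frac{1}{10} \cdot 3 + \frac{171}{160} \left(-35\right)\right) + 36876} = \sqrt{\left(- \frac{2175}{32} + \frac{3}{10} - \frac{1197}{32}\right) + 36876} = \sqrt{- \frac{4203}{40} + 36876} = \sqrt{\frac{1470837}{40}} = \frac{\sqrt{14708370}}{20}$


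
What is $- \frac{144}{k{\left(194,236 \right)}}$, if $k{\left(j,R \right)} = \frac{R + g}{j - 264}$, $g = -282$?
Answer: $- \frac{5040}{23} \approx -219.13$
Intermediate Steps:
$k{\left(j,R \right)} = \frac{-282 + R}{-264 + j}$ ($k{\left(j,R \right)} = \frac{R - 282}{j - 264} = \frac{-282 + R}{-264 + j}$)
$- \frac{144}{k{\left(194,236 \right)}} = - \frac{144}{\frac{1}{-264 + 194} \left(-282 + 236\right)} = - \frac{144}{\frac{1}{-70} \left(-46\right)} = - \frac{144}{\left(- \frac{1}{70}\right) \left(-46\right)} = - \frac{144}{\frac{23}{35}} = \left(-144\right) \frac{35}{23} = - \frac{5040}{23}$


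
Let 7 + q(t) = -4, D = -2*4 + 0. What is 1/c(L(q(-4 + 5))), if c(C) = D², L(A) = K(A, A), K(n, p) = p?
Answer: 1/64 ≈ 0.015625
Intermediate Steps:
D = -8 (D = -8 + 0 = -8)
q(t) = -11 (q(t) = -7 - 4 = -11)
L(A) = A
c(C) = 64 (c(C) = (-8)² = 64)
1/c(L(q(-4 + 5))) = 1/64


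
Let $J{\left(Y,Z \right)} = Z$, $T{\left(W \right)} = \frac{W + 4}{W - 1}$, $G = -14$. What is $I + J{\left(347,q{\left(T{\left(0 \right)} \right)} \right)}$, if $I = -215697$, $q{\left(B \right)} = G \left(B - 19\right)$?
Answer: $-215375$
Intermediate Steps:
$T{\left(W \right)} = \frac{4 + W}{-1 + W}$
$q{\left(B \right)} = 266 - 14 B$ ($q{\left(B \right)} = - 14 \left(B - 19\right) = - 14 \left(-19 + B\right) = 266 - 14 B$)
$I + J{\left(347,q{\left(T{\left(0 \right)} \right)} \right)} = -215697 + \left(266 - 14 \frac{4 + 0}{-1 + 0}\right) = -215697 + \left(266 - 14 \frac{1}{-1} \cdot 4\right) = -215697 + \left(266 - 14 \left(\left(-1\right) 4\right)\right) = -215697 + \left(266 - -56\right) = -215697 + \left(266 + 56\right) = -215697 + 322 = -215375$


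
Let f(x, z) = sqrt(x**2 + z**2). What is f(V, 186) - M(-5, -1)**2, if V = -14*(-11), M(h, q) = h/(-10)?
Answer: -1/4 + 2*sqrt(14578) ≈ 241.23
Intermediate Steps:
M(h, q) = -h/10 (M(h, q) = h*(-1/10) = -h/10)
V = 154
f(V, 186) - M(-5, -1)**2 = sqrt(154**2 + 186**2) - (-1/10*(-5))**2 = sqrt(23716 + 34596) - (1/2)**2 = sqrt(58312) - 1*1/4 = 2*sqrt(14578) - 1/4 = -1/4 + 2*sqrt(14578)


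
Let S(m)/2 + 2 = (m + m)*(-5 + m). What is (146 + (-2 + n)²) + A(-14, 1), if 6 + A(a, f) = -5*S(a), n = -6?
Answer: -5096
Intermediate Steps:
S(m) = -4 + 4*m*(-5 + m) (S(m) = -4 + 2*((m + m)*(-5 + m)) = -4 + 2*((2*m)*(-5 + m)) = -4 + 2*(2*m*(-5 + m)) = -4 + 4*m*(-5 + m))
A(a, f) = 14 - 20*a² + 100*a (A(a, f) = -6 - 5*(-4 - 20*a + 4*a²) = -6 + (20 - 20*a² + 100*a) = 14 - 20*a² + 100*a)
(146 + (-2 + n)²) + A(-14, 1) = (146 + (-2 - 6)²) + (14 - 20*(-14)² + 100*(-14)) = (146 + (-8)²) + (14 - 20*196 - 1400) = (146 + 64) + (14 - 3920 - 1400) = 210 - 5306 = -5096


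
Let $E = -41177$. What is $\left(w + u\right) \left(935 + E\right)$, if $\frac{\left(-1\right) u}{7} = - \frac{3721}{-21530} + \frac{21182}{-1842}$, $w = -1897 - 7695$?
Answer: $\frac{1265133593910359}{3304855} \approx 3.8281 \cdot 10^{8}$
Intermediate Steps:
$w = -9592$
$u = \frac{1572180323}{19829130}$ ($u = - 7 \left(- \frac{3721}{-21530} + \frac{21182}{-1842}\right) = - 7 \left(\left(-3721\right) \left(- \frac{1}{21530}\right) + 21182 \left(- \frac{1}{1842}\right)\right) = - 7 \left(\frac{3721}{21530} - \frac{10591}{921}\right) = \left(-7\right) \left(- \frac{224597189}{19829130}\right) = \frac{1572180323}{19829130} \approx 79.286$)
$\left(w + u\right) \left(935 + E\right) = \left(-9592 + \frac{1572180323}{19829130}\right) \left(935 - 41177\right) = \left(- \frac{188628834637}{19829130}\right) \left(-40242\right) = \frac{1265133593910359}{3304855}$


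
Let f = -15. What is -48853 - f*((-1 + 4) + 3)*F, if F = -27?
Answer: -51283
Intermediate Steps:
-48853 - f*((-1 + 4) + 3)*F = -48853 - (-15*((-1 + 4) + 3))*(-27) = -48853 - (-15*(3 + 3))*(-27) = -48853 - (-15*6)*(-27) = -48853 - (-90)*(-27) = -48853 - 1*2430 = -48853 - 2430 = -51283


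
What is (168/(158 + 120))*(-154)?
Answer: -12936/139 ≈ -93.065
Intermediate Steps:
(168/(158 + 120))*(-154) = (168/278)*(-154) = (168*(1/278))*(-154) = (84/139)*(-154) = -12936/139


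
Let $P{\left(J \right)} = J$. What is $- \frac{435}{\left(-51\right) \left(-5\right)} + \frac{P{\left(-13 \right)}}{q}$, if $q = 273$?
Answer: $- \frac{626}{357} \approx -1.7535$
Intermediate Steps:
$- \frac{435}{\left(-51\right) \left(-5\right)} + \frac{P{\left(-13 \right)}}{q} = - \frac{435}{\left(-51\right) \left(-5\right)} - \frac{13}{273} = - \frac{435}{255} - \frac{1}{21} = \left(-435\right) \frac{1}{255} - \frac{1}{21} = - \frac{29}{17} - \frac{1}{21} = - \frac{626}{357}$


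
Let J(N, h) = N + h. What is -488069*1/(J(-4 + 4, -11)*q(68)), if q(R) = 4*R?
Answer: 488069/2992 ≈ 163.12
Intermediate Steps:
-488069*1/(J(-4 + 4, -11)*q(68)) = -488069*1/(272*((-4 + 4) - 11)) = -488069*1/(272*(0 - 11)) = -488069/((-11*272)) = -488069/(-2992) = -488069*(-1/2992) = 488069/2992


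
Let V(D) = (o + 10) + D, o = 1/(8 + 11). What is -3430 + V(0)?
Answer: -64979/19 ≈ -3419.9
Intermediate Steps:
o = 1/19 ≈ 0.052632
V(D) = 191/19 + D (V(D) = (1/19 + 10) + D = 191/19 + D)
-3430 + V(0) = -3430 + (191/19 + 0) = -3430 + 191/19 = -64979/19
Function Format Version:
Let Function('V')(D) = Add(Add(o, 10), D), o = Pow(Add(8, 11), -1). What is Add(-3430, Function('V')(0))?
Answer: Rational(-64979, 19) ≈ -3419.9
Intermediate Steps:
o = Rational(1, 19) (o = Pow(19, -1) = Rational(1, 19) ≈ 0.052632)
Function('V')(D) = Add(Rational(191, 19), D) (Function('V')(D) = Add(Add(Rational(1, 19), 10), D) = Add(Rational(191, 19), D))
Add(-3430, Function('V')(0)) = Add(-3430, Add(Rational(191, 19), 0)) = Add(-3430, Rational(191, 19)) = Rational(-64979, 19)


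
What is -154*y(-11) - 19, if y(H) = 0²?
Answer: -19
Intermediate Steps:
y(H) = 0
-154*y(-11) - 19 = -154*0 - 19 = 0 - 19 = -19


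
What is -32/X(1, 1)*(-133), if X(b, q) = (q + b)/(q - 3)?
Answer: -4256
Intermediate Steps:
X(b, q) = (b + q)/(-3 + q)
-32/X(1, 1)*(-133) = -32*(-3 + 1)/(1 + 1)*(-133) = -32/(2/(-2))*(-133) = -32/((-½*2))*(-133) = -32/(-1)*(-133) = -32*(-1)*(-133) = 32*(-133) = -4256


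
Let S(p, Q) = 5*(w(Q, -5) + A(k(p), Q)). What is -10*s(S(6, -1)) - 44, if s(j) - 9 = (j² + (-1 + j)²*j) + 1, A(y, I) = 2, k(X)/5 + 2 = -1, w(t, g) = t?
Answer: -1194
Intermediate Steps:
k(X) = -15 (k(X) = -10 + 5*(-1) = -10 - 5 = -15)
S(p, Q) = 10 + 5*Q (S(p, Q) = 5*(Q + 2) = 5*(2 + Q) = 10 + 5*Q)
s(j) = 10 + j² + j*(-1 + j)² (s(j) = 9 + ((j² + (-1 + j)²*j) + 1) = 9 + ((j² + j*(-1 + j)²) + 1) = 9 + (1 + j² + j*(-1 + j)²) = 10 + j² + j*(-1 + j)²)
-10*s(S(6, -1)) - 44 = -10*(10 + (10 + 5*(-1)) + (10 + 5*(-1))³ - (10 + 5*(-1))²) - 44 = -10*(10 + (10 - 5) + (10 - 5)³ - (10 - 5)²) - 44 = -10*(10 + 5 + 5³ - 1*5²) - 44 = -10*(10 + 5 + 125 - 1*25) - 44 = -10*(10 + 5 + 125 - 25) - 44 = -10*115 - 44 = -1150 - 44 = -1194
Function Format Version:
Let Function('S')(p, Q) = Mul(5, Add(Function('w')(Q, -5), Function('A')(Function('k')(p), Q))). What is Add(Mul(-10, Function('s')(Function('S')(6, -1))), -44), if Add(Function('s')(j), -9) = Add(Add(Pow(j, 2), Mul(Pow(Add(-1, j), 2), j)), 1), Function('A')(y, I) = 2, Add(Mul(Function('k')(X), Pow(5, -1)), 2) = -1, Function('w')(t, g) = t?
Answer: -1194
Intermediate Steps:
Function('k')(X) = -15 (Function('k')(X) = Add(-10, Mul(5, -1)) = Add(-10, -5) = -15)
Function('S')(p, Q) = Add(10, Mul(5, Q)) (Function('S')(p, Q) = Mul(5, Add(Q, 2)) = Mul(5, Add(2, Q)) = Add(10, Mul(5, Q)))
Function('s')(j) = Add(10, Pow(j, 2), Mul(j, Pow(Add(-1, j), 2))) (Function('s')(j) = Add(9, Add(Add(Pow(j, 2), Mul(Pow(Add(-1, j), 2), j)), 1)) = Add(9, Add(Add(Pow(j, 2), Mul(j, Pow(Add(-1, j), 2))), 1)) = Add(9, Add(1, Pow(j, 2), Mul(j, Pow(Add(-1, j), 2)))) = Add(10, Pow(j, 2), Mul(j, Pow(Add(-1, j), 2))))
Add(Mul(-10, Function('s')(Function('S')(6, -1))), -44) = Add(Mul(-10, Add(10, Add(10, Mul(5, -1)), Pow(Add(10, Mul(5, -1)), 3), Mul(-1, Pow(Add(10, Mul(5, -1)), 2)))), -44) = Add(Mul(-10, Add(10, Add(10, -5), Pow(Add(10, -5), 3), Mul(-1, Pow(Add(10, -5), 2)))), -44) = Add(Mul(-10, Add(10, 5, Pow(5, 3), Mul(-1, Pow(5, 2)))), -44) = Add(Mul(-10, Add(10, 5, 125, Mul(-1, 25))), -44) = Add(Mul(-10, Add(10, 5, 125, -25)), -44) = Add(Mul(-10, 115), -44) = Add(-1150, -44) = -1194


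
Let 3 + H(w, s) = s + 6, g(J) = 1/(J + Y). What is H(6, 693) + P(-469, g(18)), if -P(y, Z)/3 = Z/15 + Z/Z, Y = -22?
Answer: 13861/20 ≈ 693.05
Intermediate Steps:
g(J) = 1/(-22 + J) (g(J) = 1/(J - 22) = 1/(-22 + J))
P(y, Z) = -3 - Z/5 (P(y, Z) = -3*(Z/15 + Z/Z) = -3*(Z*(1/15) + 1) = -3*(Z/15 + 1) = -3*(1 + Z/15) = -3 - Z/5)
H(w, s) = 3 + s (H(w, s) = -3 + (s + 6) = -3 + (6 + s) = 3 + s)
H(6, 693) + P(-469, g(18)) = (3 + 693) + (-3 - 1/(5*(-22 + 18))) = 696 + (-3 - ⅕/(-4)) = 696 + (-3 - ⅕*(-¼)) = 696 + (-3 + 1/20) = 696 - 59/20 = 13861/20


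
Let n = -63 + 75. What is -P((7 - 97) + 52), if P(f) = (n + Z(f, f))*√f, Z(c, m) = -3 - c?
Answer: -47*I*√38 ≈ -289.73*I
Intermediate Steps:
n = 12
P(f) = √f*(9 - f) (P(f) = (12 + (-3 - f))*√f = (9 - f)*√f = √f*(9 - f))
-P((7 - 97) + 52) = -√((7 - 97) + 52)*(9 - ((7 - 97) + 52)) = -√(-90 + 52)*(9 - (-90 + 52)) = -√(-38)*(9 - 1*(-38)) = -I*√38*(9 + 38) = -I*√38*47 = -47*I*√38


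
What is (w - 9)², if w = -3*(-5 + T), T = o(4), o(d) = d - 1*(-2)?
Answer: 144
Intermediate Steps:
o(d) = 2 + d (o(d) = d + 2 = 2 + d)
T = 6 (T = 2 + 4 = 6)
w = -3 (w = -3*(-5 + 6) = -3*1 = -3)
(w - 9)² = (-3 - 9)² = (-12)² = 144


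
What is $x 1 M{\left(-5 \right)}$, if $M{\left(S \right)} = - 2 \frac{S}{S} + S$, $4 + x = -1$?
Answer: $35$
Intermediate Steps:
$x = -5$ ($x = -4 - 1 = -5$)
$M{\left(S \right)} = -2 + S$ ($M{\left(S \right)} = \left(-2\right) 1 + S = -2 + S$)
$x 1 M{\left(-5 \right)} = \left(-5\right) 1 \left(-2 - 5\right) = \left(-5\right) \left(-7\right) = 35$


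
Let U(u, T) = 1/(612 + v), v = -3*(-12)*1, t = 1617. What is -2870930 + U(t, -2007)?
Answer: -1860362639/648 ≈ -2.8709e+6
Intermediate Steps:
v = 36 (v = 36*1 = 36)
U(u, T) = 1/648 (U(u, T) = 1/(612 + 36) = 1/648)
-2870930 + U(t, -2007) = -2870930 + 1/648 = -1860362639/648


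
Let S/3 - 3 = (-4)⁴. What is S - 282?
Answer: 495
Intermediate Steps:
S = 777 (S = 9 + 3*(-4)⁴ = 9 + 3*256 = 9 + 768 = 777)
S - 282 = 777 - 282 = 495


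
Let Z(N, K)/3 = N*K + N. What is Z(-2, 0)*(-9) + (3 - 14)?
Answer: 43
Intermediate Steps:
Z(N, K) = 3*N + 3*K*N (Z(N, K) = 3*(N*K + N) = 3*(K*N + N) = 3*(N + K*N) = 3*N + 3*K*N)
Z(-2, 0)*(-9) + (3 - 14) = (3*(-2)*(1 + 0))*(-9) + (3 - 14) = (3*(-2)*1)*(-9) - 11 = -6*(-9) - 11 = 54 - 11 = 43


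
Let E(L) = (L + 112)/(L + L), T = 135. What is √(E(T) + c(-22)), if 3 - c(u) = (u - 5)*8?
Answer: √1781310/90 ≈ 14.830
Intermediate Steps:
E(L) = (112 + L)/(2*L) (E(L) = (112 + L)/((2*L)) = (112 + L)*(1/(2*L)) = (112 + L)/(2*L))
c(u) = 43 - 8*u (c(u) = 3 - (u - 5)*8 = 3 - (-5 + u)*8 = 3 - (-40 + 8*u) = 3 + (40 - 8*u) = 43 - 8*u)
√(E(T) + c(-22)) = √((½)*(112 + 135)/135 + (43 - 8*(-22))) = √((½)*(1/135)*247 + (43 + 176)) = √(247/270 + 219) = √(59377/270) = √1781310/90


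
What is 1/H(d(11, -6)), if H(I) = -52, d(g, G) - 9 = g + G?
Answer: -1/52 ≈ -0.019231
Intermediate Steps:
d(g, G) = 9 + G + g (d(g, G) = 9 + (g + G) = 9 + (G + g) = 9 + G + g)
1/H(d(11, -6)) = 1/(-52) = -1/52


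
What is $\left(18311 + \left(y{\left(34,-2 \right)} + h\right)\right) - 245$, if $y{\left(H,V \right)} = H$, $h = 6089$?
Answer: $24189$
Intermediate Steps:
$\left(18311 + \left(y{\left(34,-2 \right)} + h\right)\right) - 245 = \left(18311 + \left(34 + 6089\right)\right) - 245 = \left(18311 + 6123\right) - 245 = 24434 - 245 = 24189$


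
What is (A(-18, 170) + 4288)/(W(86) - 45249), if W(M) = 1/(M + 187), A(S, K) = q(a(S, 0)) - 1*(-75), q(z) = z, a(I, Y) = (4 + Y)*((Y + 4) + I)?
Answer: -1175811/12352976 ≈ -0.095184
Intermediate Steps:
a(I, Y) = (4 + Y)*(4 + I + Y) (a(I, Y) = (4 + Y)*((4 + Y) + I) = (4 + Y)*(4 + I + Y))
A(S, K) = 91 + 4*S (A(S, K) = (16 + 0² + 4*S + 8*0 + S*0) - 1*(-75) = (16 + 0 + 4*S + 0 + 0) + 75 = (16 + 4*S) + 75 = 91 + 4*S)
W(M) = 1/(187 + M)
(A(-18, 170) + 4288)/(W(86) - 45249) = ((91 + 4*(-18)) + 4288)/(1/(187 + 86) - 45249) = ((91 - 72) + 4288)/(1/273 - 45249) = (19 + 4288)/(1/273 - 45249) = 4307/(-12352976/273) = 4307*(-273/12352976) = -1175811/12352976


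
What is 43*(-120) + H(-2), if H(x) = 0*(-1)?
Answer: -5160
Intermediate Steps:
H(x) = 0
43*(-120) + H(-2) = 43*(-120) + 0 = -5160 + 0 = -5160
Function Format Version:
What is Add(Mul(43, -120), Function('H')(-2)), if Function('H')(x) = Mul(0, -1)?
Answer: -5160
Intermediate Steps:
Function('H')(x) = 0
Add(Mul(43, -120), Function('H')(-2)) = Add(Mul(43, -120), 0) = Add(-5160, 0) = -5160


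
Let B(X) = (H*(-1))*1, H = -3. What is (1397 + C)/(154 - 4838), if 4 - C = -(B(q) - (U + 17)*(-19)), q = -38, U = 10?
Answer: -1917/4684 ≈ -0.40927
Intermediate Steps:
B(X) = 3 (B(X) = -3*(-1)*1 = 3*1 = 3)
C = 520 (C = 4 - (-1)*(3 - (10 + 17)*(-19)) = 4 - (-1)*(3 - 27*(-19)) = 4 - (-1)*(3 - 1*(-513)) = 4 - (-1)*(3 + 513) = 4 - (-1)*516 = 4 - 1*(-516) = 4 + 516 = 520)
(1397 + C)/(154 - 4838) = (1397 + 520)/(154 - 4838) = 1917/(-4684) = 1917*(-1/4684) = -1917/4684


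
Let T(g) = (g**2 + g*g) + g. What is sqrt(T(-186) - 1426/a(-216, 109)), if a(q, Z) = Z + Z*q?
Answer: 2*sqrt(9474518784665)/23435 ≈ 262.69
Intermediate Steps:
T(g) = g + 2*g**2 (T(g) = (g**2 + g**2) + g = 2*g**2 + g = g + 2*g**2)
sqrt(T(-186) - 1426/a(-216, 109)) = sqrt(-186*(1 + 2*(-186)) - 1426*1/(109*(1 - 216))) = sqrt(-186*(1 - 372) - 1426/(109*(-215))) = sqrt(-186*(-371) - 1426/(-23435)) = sqrt(69006 - 1426*(-1/23435)) = sqrt(69006 + 1426/23435) = sqrt(1617157036/23435) = 2*sqrt(9474518784665)/23435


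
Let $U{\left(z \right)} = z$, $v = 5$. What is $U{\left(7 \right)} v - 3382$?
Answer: $-3347$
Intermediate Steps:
$U{\left(7 \right)} v - 3382 = 7 \cdot 5 - 3382 = 35 - 3382 = -3347$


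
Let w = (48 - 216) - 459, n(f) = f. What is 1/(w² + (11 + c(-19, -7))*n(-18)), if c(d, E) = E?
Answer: 1/393057 ≈ 2.5442e-6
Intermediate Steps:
w = -627 (w = -168 - 459 = -627)
1/(w² + (11 + c(-19, -7))*n(-18)) = 1/((-627)² + (11 - 7)*(-18)) = 1/(393129 + 4*(-18)) = 1/(393129 - 72) = 1/393057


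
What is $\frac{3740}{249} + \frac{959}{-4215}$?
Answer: $\frac{5175103}{349845} \approx 14.793$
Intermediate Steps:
$\frac{3740}{249} + \frac{959}{-4215} = 3740 \cdot \frac{1}{249} + 959 \left(- \frac{1}{4215}\right) = \frac{3740}{249} - \frac{959}{4215} = \frac{5175103}{349845}$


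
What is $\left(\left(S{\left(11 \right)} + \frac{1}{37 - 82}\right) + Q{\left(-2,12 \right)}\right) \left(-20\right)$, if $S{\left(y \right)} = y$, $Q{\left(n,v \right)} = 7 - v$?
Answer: $- \frac{1076}{9} \approx -119.56$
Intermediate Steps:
$\left(\left(S{\left(11 \right)} + \frac{1}{37 - 82}\right) + Q{\left(-2,12 \right)}\right) \left(-20\right) = \left(\left(11 + \frac{1}{37 - 82}\right) + \left(7 - 12\right)\right) \left(-20\right) = \left(\left(11 + \frac{1}{-45}\right) + \left(7 - 12\right)\right) \left(-20\right) = \left(\left(11 - \frac{1}{45}\right) - 5\right) \left(-20\right) = \left(\frac{494}{45} - 5\right) \left(-20\right) = \frac{269}{45} \left(-20\right) = - \frac{1076}{9}$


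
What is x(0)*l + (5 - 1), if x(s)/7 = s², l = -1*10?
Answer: 4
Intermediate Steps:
l = -10
x(s) = 7*s²
x(0)*l + (5 - 1) = (7*0²)*(-10) + (5 - 1) = (7*0)*(-10) + 4 = 0*(-10) + 4 = 0 + 4 = 4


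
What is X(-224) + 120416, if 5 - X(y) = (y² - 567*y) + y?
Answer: -56539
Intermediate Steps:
X(y) = 5 - y² + 566*y (X(y) = 5 - ((y² - 567*y) + y) = 5 - (y² - 566*y) = 5 + (-y² + 566*y) = 5 - y² + 566*y)
X(-224) + 120416 = (5 - 1*(-224)² + 566*(-224)) + 120416 = (5 - 1*50176 - 126784) + 120416 = (5 - 50176 - 126784) + 120416 = -176955 + 120416 = -56539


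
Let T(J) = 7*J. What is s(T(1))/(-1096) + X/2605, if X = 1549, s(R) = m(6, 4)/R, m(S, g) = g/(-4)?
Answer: 11886533/19985560 ≈ 0.59476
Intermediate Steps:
m(S, g) = -g/4 (m(S, g) = g*(-¼) = -g/4)
s(R) = -1/R (s(R) = (-¼*4)/R = -1/R)
s(T(1))/(-1096) + X/2605 = -1/(7*1)/(-1096) + 1549/2605 = -1/7*(-1/1096) + 1549*(1/2605) = -1*⅐*(-1/1096) + 1549/2605 = -⅐*(-1/1096) + 1549/2605 = 1/7672 + 1549/2605 = 11886533/19985560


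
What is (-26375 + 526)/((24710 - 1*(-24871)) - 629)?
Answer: -25849/48952 ≈ -0.52805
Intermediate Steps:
(-26375 + 526)/((24710 - 1*(-24871)) - 629) = -25849/((24710 + 24871) - 629) = -25849/(49581 - 629) = -25849/48952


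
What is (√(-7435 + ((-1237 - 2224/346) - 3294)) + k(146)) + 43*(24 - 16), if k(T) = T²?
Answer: 21660 + 7*I*√7312710/173 ≈ 21660.0 + 109.42*I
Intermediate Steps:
(√(-7435 + ((-1237 - 2224/346) - 3294)) + k(146)) + 43*(24 - 16) = (√(-7435 + ((-1237 - 2224/346) - 3294)) + 146²) + 43*(24 - 16) = (√(-7435 + ((-1237 - 2224*1/346) - 3294)) + 21316) + 43*8 = (√(-7435 + ((-1237 - 1112/173) - 3294)) + 21316) + 344 = (√(-7435 + (-215113/173 - 3294)) + 21316) + 344 = (√(-7435 - 784975/173) + 21316) + 344 = (√(-2071230/173) + 21316) + 344 = (7*I*√7312710/173 + 21316) + 344 = (21316 + 7*I*√7312710/173) + 344 = 21660 + 7*I*√7312710/173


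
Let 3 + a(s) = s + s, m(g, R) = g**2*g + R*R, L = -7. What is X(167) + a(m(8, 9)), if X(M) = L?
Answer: 1176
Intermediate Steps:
m(g, R) = R**2 + g**3 (m(g, R) = g**3 + R**2 = R**2 + g**3)
X(M) = -7
a(s) = -3 + 2*s (a(s) = -3 + (s + s) = -3 + 2*s)
X(167) + a(m(8, 9)) = -7 + (-3 + 2*(9**2 + 8**3)) = -7 + (-3 + 2*(81 + 512)) = -7 + (-3 + 2*593) = -7 + (-3 + 1186) = -7 + 1183 = 1176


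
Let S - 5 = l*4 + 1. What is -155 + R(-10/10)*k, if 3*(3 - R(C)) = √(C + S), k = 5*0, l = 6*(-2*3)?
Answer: -155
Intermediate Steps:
l = -36 (l = 6*(-6) = -36)
S = -138 (S = 5 + (-36*4 + 1) = 5 + (-144 + 1) = 5 - 143 = -138)
k = 0
R(C) = 3 - √(-138 + C)/3 (R(C) = 3 - √(C - 138)/3 = 3 - √(-138 + C)/3)
-155 + R(-10/10)*k = -155 + (3 - √(-138 - 10/10)/3)*0 = -155 + (3 - √(-138 - 10*⅒)/3)*0 = -155 + (3 - √(-138 - 1)/3)*0 = -155 + (3 - I*√139/3)*0 = -155 + 0 = -155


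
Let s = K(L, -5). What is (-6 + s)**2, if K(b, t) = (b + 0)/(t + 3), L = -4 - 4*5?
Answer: 36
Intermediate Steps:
L = -24 (L = -4 - 20 = -24)
K(b, t) = b/(3 + t)
s = 12 (s = -24/(3 - 5) = -24/(-2) = -24*(-1/2) = 12)
(-6 + s)**2 = (-6 + 12)**2 = 6**2 = 36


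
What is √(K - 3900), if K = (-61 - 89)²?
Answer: 10*√186 ≈ 136.38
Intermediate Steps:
K = 22500 (K = (-150)² = 22500)
√(K - 3900) = √(22500 - 3900) = √18600 = 10*√186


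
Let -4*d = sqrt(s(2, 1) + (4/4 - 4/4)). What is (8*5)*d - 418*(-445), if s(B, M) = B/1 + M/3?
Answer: 186010 - 10*sqrt(21)/3 ≈ 1.8599e+5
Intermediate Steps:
s(B, M) = B + M/3 (s(B, M) = B*1 + M*(1/3) = B + M/3)
d = -sqrt(21)/12 (d = -sqrt((2 + (1/3)*1) + (4/4 - 4/4))/4 = -sqrt((2 + 1/3) + (4*(1/4) - 4*1/4))/4 = -sqrt(7/3 + (1 - 1))/4 = -sqrt(7/3 + 0)/4 = -sqrt(21)/12 ≈ -0.38188)
(8*5)*d - 418*(-445) = (8*5)*(-sqrt(21)/12) - 418*(-445) = 40*(-sqrt(21)/12) + 186010 = -10*sqrt(21)/3 + 186010 = 186010 - 10*sqrt(21)/3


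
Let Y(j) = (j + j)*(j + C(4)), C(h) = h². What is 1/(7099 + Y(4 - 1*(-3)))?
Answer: 1/7421 ≈ 0.00013475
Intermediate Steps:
Y(j) = 2*j*(16 + j) (Y(j) = (j + j)*(j + 4²) = (2*j)*(j + 16) = (2*j)*(16 + j) = 2*j*(16 + j))
1/(7099 + Y(4 - 1*(-3))) = 1/(7099 + 2*(4 - 1*(-3))*(16 + (4 - 1*(-3)))) = 1/(7099 + 2*(4 + 3)*(16 + (4 + 3))) = 1/(7099 + 2*7*(16 + 7)) = 1/(7099 + 2*7*23) = 1/(7099 + 322) = 1/7421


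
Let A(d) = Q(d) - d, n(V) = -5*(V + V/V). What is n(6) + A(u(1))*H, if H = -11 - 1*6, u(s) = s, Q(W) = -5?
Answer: 67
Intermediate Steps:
n(V) = -5 - 5*V (n(V) = -5*(V + 1) = -5*(1 + V) = -5 - 5*V)
H = -17 (H = -11 - 6 = -17)
A(d) = -5 - d
n(6) + A(u(1))*H = (-5 - 5*6) + (-5 - 1*1)*(-17) = (-5 - 30) + (-5 - 1)*(-17) = -35 - 6*(-17) = -35 + 102 = 67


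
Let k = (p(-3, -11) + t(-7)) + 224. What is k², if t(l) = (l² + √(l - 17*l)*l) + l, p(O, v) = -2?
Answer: 75184 - 14784*√7 ≈ 36069.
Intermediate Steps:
t(l) = l + l² + 4*l*√(-l) (t(l) = (l² + √(-16*l)*l) + l = (l² + (4*√(-l))*l) + l = (l² + 4*l*√(-l)) + l = l + l² + 4*l*√(-l))
k = 264 - 28*√7 (k = (-2 + (-7 + (-7)² - 4*7^(3/2))) + 224 = (-2 + (-7 + 49 - 28*√7)) + 224 = (-2 + (42 - 28*√7)) + 224 = (40 - 28*√7) + 224 = 264 - 28*√7 ≈ 189.92)
k² = (264 - 28*√7)²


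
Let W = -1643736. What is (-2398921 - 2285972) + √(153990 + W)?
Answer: -4684893 + I*√1489746 ≈ -4.6849e+6 + 1220.6*I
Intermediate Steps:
(-2398921 - 2285972) + √(153990 + W) = (-2398921 - 2285972) + √(153990 - 1643736) = -4684893 + √(-1489746) = -4684893 + I*√1489746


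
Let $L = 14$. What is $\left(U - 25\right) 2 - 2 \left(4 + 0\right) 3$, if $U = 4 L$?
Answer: $-1488$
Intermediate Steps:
$U = 56$ ($U = 4 \cdot 14 = 56$)
$\left(U - 25\right) 2 - 2 \left(4 + 0\right) 3 = \left(56 - 25\right) 2 - 2 \left(4 + 0\right) 3 = 31 \cdot 2 \left(-2\right) 4 \cdot 3 = 31 \cdot 2 \left(\left(-8\right) 3\right) = 31 \cdot 2 \left(-24\right) = 31 \left(-48\right) = -1488$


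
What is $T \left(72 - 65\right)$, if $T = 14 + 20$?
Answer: $238$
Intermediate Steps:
$T = 34$
$T \left(72 - 65\right) = 34 \left(72 - 65\right) = 34 \cdot 7 = 238$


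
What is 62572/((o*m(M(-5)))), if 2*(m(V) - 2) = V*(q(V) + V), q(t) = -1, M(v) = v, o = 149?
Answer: 62572/2533 ≈ 24.703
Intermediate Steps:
m(V) = 2 + V*(-1 + V)/2 (m(V) = 2 + (V*(-1 + V))/2 = 2 + V*(-1 + V)/2)
62572/((o*m(M(-5)))) = 62572/((149*(2 + (½)*(-5)² - ½*(-5)))) = 62572/((149*(2 + (½)*25 + 5/2))) = 62572/((149*(2 + 25/2 + 5/2))) = 62572/((149*17)) = 62572/2533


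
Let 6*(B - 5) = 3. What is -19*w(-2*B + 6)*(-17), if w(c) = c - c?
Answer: 0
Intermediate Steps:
B = 11/2 (B = 5 + (⅙)*3 = 5 + ½ = 11/2 ≈ 5.5000)
w(c) = 0
-19*w(-2*B + 6)*(-17) = -19*0*(-17) = 0*(-17) = 0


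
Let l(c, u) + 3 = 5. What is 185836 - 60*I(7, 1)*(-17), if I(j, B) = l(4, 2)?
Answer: 187876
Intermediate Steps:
l(c, u) = 2 (l(c, u) = -3 + 5 = 2)
I(j, B) = 2
185836 - 60*I(7, 1)*(-17) = 185836 - 60*2*(-17) = 185836 - 120*(-17) = 185836 + 2040 = 187876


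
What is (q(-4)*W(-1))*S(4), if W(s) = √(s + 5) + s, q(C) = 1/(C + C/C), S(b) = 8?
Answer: -8/3 ≈ -2.6667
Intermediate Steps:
q(C) = 1/(1 + C) (q(C) = 1/(C + 1) = 1/(1 + C))
W(s) = s + √(5 + s) (W(s) = √(5 + s) + s = s + √(5 + s))
(q(-4)*W(-1))*S(4) = ((-1 + √(5 - 1))/(1 - 4))*8 = ((-1 + √4)/(-3))*8 = -(-1 + 2)/3*8 = -⅓*1*8 = -⅓*8 = -8/3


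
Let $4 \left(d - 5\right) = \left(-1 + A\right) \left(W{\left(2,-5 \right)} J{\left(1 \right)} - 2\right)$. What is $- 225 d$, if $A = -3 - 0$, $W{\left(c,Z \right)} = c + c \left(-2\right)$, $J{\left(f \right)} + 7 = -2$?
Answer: $2475$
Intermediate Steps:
$J{\left(f \right)} = -9$ ($J{\left(f \right)} = -7 - 2 = -9$)
$W{\left(c,Z \right)} = - c$ ($W{\left(c,Z \right)} = c - 2 c = - c$)
$A = -3$ ($A = -3 + 0 = -3$)
$d = -11$ ($d = 5 + \frac{\left(-1 - 3\right) \left(\left(-1\right) 2 \left(-9\right) - 2\right)}{4} = 5 + \frac{\left(-4\right) \left(\left(-2\right) \left(-9\right) - 2\right)}{4} = 5 + \frac{\left(-4\right) \left(18 - 2\right)}{4} = 5 + \frac{\left(-4\right) 16}{4} = 5 + \frac{1}{4} \left(-64\right) = 5 - 16 = -11$)
$- 225 d = \left(-225\right) \left(-11\right) = 2475$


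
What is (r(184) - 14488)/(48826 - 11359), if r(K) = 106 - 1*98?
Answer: -80/207 ≈ -0.38647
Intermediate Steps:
r(K) = 8 (r(K) = 106 - 98 = 8)
(r(184) - 14488)/(48826 - 11359) = (8 - 14488)/(48826 - 11359) = -14480/37467 = -14480*1/37467 = -80/207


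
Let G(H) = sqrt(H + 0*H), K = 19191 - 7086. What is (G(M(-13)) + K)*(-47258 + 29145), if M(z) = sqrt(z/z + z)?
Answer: -219257865 - 18113*3**(1/4)*(1 + I) ≈ -2.1928e+8 - 23838.0*I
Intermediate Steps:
K = 12105
M(z) = sqrt(1 + z)
G(H) = sqrt(H) (G(H) = sqrt(H + 0) = sqrt(H))
(G(M(-13)) + K)*(-47258 + 29145) = (sqrt(sqrt(1 - 13)) + 12105)*(-47258 + 29145) = (sqrt(sqrt(-12)) + 12105)*(-18113) = (sqrt(2*I*sqrt(3)) + 12105)*(-18113) = (sqrt(2)*3**(1/4)*sqrt(I) + 12105)*(-18113) = (12105 + sqrt(2)*3**(1/4)*sqrt(I))*(-18113) = -219257865 - 18113*sqrt(2)*3**(1/4)*sqrt(I)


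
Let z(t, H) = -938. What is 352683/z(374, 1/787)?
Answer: -352683/938 ≈ -375.99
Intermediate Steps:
352683/z(374, 1/787) = 352683/(-938) = 352683*(-1/938) = -352683/938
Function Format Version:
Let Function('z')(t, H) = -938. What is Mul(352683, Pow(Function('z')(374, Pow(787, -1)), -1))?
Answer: Rational(-352683, 938) ≈ -375.99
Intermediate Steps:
Mul(352683, Pow(Function('z')(374, Pow(787, -1)), -1)) = Mul(352683, Pow(-938, -1)) = Mul(352683, Rational(-1, 938)) = Rational(-352683, 938)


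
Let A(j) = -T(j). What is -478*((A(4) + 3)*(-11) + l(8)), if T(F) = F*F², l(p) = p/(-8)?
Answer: -320260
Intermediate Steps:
l(p) = -p/8 (l(p) = p*(-⅛) = -p/8)
T(F) = F³
A(j) = -j³
-478*((A(4) + 3)*(-11) + l(8)) = -478*((-1*4³ + 3)*(-11) - ⅛*8) = -478*((-1*64 + 3)*(-11) - 1) = -478*((-64 + 3)*(-11) - 1) = -478*(-61*(-11) - 1) = -478*(671 - 1) = -478*670 = -320260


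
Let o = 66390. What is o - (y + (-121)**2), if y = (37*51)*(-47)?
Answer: 140438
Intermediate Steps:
y = -88689 (y = 1887*(-47) = -88689)
o - (y + (-121)**2) = 66390 - (-88689 + (-121)**2) = 66390 - (-88689 + 14641) = 66390 - 1*(-74048) = 66390 + 74048 = 140438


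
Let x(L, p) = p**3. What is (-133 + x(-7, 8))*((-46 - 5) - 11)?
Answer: -23498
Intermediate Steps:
(-133 + x(-7, 8))*((-46 - 5) - 11) = (-133 + 8**3)*((-46 - 5) - 11) = (-133 + 512)*(-51 - 11) = 379*(-62) = -23498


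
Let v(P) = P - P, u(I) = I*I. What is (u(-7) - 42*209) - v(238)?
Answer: -8729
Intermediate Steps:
u(I) = I**2
v(P) = 0
(u(-7) - 42*209) - v(238) = ((-7)**2 - 42*209) - 1*0 = (49 - 8778) + 0 = -8729 + 0 = -8729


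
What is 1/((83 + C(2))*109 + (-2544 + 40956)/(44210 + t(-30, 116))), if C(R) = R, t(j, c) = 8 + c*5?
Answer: 22399/207545941 ≈ 0.00010792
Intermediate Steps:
t(j, c) = 8 + 5*c
1/((83 + C(2))*109 + (-2544 + 40956)/(44210 + t(-30, 116))) = 1/((83 + 2)*109 + (-2544 + 40956)/(44210 + (8 + 5*116))) = 1/(85*109 + 38412/(44210 + (8 + 580))) = 1/(9265 + 38412/(44210 + 588)) = 1/(9265 + 38412/44798) = 1/(9265 + 38412*(1/44798)) = 1/(9265 + 19206/22399) = 1/(207545941/22399) = 22399/207545941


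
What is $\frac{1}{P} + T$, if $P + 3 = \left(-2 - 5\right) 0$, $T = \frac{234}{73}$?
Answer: $\frac{629}{219} \approx 2.8721$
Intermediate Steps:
$T = \frac{234}{73}$ ($T = 234 \cdot \frac{1}{73} = \frac{234}{73} \approx 3.2055$)
$P = -3$ ($P = -3 + \left(-2 - 5\right) 0 = -3 - 0 = -3 + 0 = -3$)
$\frac{1}{P} + T = \frac{1}{-3} + \frac{234}{73} = - \frac{1}{3} + \frac{234}{73} = \frac{629}{219}$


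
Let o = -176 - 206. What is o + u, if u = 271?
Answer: -111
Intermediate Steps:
o = -382
o + u = -382 + 271 = -111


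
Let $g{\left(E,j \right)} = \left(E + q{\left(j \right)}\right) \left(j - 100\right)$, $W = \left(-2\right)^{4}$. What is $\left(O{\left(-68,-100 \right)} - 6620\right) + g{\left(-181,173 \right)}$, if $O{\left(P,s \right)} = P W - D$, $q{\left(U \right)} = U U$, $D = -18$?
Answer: $2163914$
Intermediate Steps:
$W = 16$
$q{\left(U \right)} = U^{2}$
$O{\left(P,s \right)} = 18 + 16 P$ ($O{\left(P,s \right)} = P 16 - -18 = 16 P + 18 = 18 + 16 P$)
$g{\left(E,j \right)} = \left(-100 + j\right) \left(E + j^{2}\right)$ ($g{\left(E,j \right)} = \left(E + j^{2}\right) \left(j - 100\right) = \left(E + j^{2}\right) \left(-100 + j\right) = \left(-100 + j\right) \left(E + j^{2}\right)$)
$\left(O{\left(-68,-100 \right)} - 6620\right) + g{\left(-181,173 \right)} = \left(\left(18 + 16 \left(-68\right)\right) - 6620\right) - \left(13213 - 5177717 + 2992900\right) = \left(\left(18 - 1088\right) - 6620\right) + \left(5177717 + 18100 - 2992900 - 31313\right) = \left(-1070 - 6620\right) + \left(5177717 + 18100 - 2992900 - 31313\right) = -7690 + 2171604 = 2163914$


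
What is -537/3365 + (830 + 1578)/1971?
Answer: 7044493/6632415 ≈ 1.0621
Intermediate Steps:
-537/3365 + (830 + 1578)/1971 = -537*1/3365 + 2408*(1/1971) = -537/3365 + 2408/1971 = 7044493/6632415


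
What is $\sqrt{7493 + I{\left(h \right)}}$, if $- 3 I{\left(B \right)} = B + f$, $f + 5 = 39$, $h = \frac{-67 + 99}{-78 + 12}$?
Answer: $\frac{\sqrt{8147711}}{33} \approx 86.498$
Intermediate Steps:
$h = - \frac{16}{33}$ ($h = \frac{32}{-66} = 32 \left(- \frac{1}{66}\right) = - \frac{16}{33} \approx -0.48485$)
$f = 34$ ($f = -5 + 39 = 34$)
$I{\left(B \right)} = - \frac{34}{3} - \frac{B}{3}$ ($I{\left(B \right)} = - \frac{B + 34}{3} = - \frac{34 + B}{3} = - \frac{34}{3} - \frac{B}{3}$)
$\sqrt{7493 + I{\left(h \right)}} = \sqrt{7493 - \frac{1106}{99}} = \sqrt{\frac{740701}{99}} = \frac{\sqrt{8147711}}{33}$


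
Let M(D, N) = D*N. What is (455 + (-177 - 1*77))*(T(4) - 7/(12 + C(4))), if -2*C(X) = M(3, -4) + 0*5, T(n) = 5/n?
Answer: 2077/12 ≈ 173.08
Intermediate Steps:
C(X) = 6 (C(X) = -(3*(-4) + 0*5)/2 = -(-12 + 0)/2 = -½*(-12) = 6)
(455 + (-177 - 1*77))*(T(4) - 7/(12 + C(4))) = (455 + (-177 - 1*77))*(5/4 - 7/(12 + 6)) = (455 + (-177 - 77))*(5*(¼) - 7/18) = (455 - 254)*(5/4 + (1/18)*(-7)) = 201*(5/4 - 7/18) = 201*(31/36) = 2077/12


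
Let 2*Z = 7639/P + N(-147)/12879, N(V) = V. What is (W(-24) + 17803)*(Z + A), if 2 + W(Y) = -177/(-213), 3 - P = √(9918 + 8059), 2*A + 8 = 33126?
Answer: 538120609609079945/1825566768 - 4827580635*√17977/1275728 ≈ 2.9426e+8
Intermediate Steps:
A = 16559 (A = -4 + (½)*33126 = -4 + 16563 = 16559)
P = 3 - √17977 (P = 3 - √(9918 + 8059) = 3 - √17977 ≈ -131.08)
W(Y) = -83/71 (W(Y) = -2 - 177/(-213) = -2 - 177*(-1/213) = -2 + 59/71 = -83/71)
Z = -49/8586 + 7639/(2*(3 - √17977)) (Z = (7639/(3 - √17977) - 147/12879)/2 = (7639/(3 - √17977) - 147*1/12879)/2 = (7639/(3 - √17977) - 49/4293)/2 = (-49/4293 + 7639/(3 - √17977))/2 = -49/8586 + 7639/(2*(3 - √17977)) ≈ -29.145)
(W(-24) + 17803)*(Z + A) = (-83/71 + 17803)*((-99263113/154273248 - 7639*√17977/35936) + 16559) = 1263930*(2554511450519/154273248 - 7639*√17977/35936)/71 = 538120609609079945/1825566768 - 4827580635*√17977/1275728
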